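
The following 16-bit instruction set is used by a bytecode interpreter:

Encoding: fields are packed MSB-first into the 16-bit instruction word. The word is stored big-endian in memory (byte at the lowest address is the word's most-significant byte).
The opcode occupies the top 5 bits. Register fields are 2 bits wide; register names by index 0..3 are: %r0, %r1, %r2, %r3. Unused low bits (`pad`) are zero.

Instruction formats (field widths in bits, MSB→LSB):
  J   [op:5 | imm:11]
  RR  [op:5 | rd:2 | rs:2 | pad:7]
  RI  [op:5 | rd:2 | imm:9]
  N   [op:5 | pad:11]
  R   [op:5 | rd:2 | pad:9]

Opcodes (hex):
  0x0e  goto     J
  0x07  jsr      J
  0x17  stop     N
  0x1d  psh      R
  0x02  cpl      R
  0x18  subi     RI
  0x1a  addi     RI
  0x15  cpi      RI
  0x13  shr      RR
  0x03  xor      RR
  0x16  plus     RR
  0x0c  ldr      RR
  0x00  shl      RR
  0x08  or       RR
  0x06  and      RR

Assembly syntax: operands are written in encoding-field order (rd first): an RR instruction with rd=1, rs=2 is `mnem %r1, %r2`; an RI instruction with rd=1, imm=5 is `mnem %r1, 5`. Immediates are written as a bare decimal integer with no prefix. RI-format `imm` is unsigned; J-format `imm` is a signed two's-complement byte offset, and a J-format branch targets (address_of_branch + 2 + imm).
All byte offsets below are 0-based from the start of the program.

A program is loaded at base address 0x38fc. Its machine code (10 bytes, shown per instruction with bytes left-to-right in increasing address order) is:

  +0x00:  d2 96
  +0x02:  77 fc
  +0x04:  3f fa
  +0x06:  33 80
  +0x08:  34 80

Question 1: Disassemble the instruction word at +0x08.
off 0x08: read 34 80 as big → 0x3480
  opcode bits[15:11]=0x6: and/RR
  rd: (w>>9)&0x3=0x2 → %r2
  rs: (w>>7)&0x3=0x1 → %r1

and %r2, %r1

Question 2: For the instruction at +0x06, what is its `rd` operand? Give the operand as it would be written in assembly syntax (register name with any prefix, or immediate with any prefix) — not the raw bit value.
%r1

+0x06: 33 80 ⇒ word 0x3380 (big)
  top 5b → 0x6 → and [RR]
  [10:9] rd=1 = %r1
  [8:7] rs=3 = %r3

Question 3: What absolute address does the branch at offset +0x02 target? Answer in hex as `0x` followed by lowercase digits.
0x38fc

@+02  big-endian(77 fc) = 0x77fc
  op=0x77fc>>11=0xe ⇒ goto (J)
  imm@[10:0]=0x7fc (s11→-4) ⇒ -4
  target = base 0x38fc + off 0x02 + 2 + imm -4 = 0x38fc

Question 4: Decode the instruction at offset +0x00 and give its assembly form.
addi %r1, 150

+0x00: d2 96 ⇒ word 0xd296 (big)
  opcode bits[15:11]=0x1a: addi/RI
  [10:9] rd=1 = %r1
  [8:0] imm=150 = 150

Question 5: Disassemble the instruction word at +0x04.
jsr -6

@+04  big-endian(3f fa) = 0x3ffa
  top 5b → 0x7 → jsr [J]
  imm: (w>>0)&0x7ff=0x7fa (s11→-6) → -6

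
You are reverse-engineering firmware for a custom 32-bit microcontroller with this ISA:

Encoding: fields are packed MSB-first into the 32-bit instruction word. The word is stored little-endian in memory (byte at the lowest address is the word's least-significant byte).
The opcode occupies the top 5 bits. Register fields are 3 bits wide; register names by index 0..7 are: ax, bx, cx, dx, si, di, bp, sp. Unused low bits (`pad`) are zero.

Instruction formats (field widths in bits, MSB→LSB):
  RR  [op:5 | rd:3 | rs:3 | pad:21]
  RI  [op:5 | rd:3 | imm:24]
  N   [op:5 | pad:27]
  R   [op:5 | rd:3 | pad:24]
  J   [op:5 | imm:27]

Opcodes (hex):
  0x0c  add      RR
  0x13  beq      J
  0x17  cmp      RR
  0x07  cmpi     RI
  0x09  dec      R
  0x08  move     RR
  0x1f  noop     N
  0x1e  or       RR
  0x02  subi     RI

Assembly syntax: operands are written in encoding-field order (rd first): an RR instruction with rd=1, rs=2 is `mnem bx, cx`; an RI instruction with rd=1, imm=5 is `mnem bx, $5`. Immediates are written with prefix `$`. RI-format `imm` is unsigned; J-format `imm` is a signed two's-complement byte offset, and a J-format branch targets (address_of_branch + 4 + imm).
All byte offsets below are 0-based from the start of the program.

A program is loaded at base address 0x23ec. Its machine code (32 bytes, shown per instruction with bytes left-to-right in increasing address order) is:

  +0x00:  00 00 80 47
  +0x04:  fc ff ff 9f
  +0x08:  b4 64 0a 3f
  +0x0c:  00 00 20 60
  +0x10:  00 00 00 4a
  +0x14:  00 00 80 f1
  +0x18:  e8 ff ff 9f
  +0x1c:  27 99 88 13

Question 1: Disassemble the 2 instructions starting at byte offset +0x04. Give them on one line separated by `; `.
[04] fc ff ff 9f → 0x9ffffffc
  opcode bits[31:27]=0x13: beq/J
  [26:0] imm=134217724 (s27→-4) = $-4
[08] b4 64 0a 3f → 0x3f0a64b4
  opcode bits[31:27]=0x7: cmpi/RI
  [26:24] rd=7 = sp
  [23:0] imm=681140 = $681140

beq $-4; cmpi sp, $681140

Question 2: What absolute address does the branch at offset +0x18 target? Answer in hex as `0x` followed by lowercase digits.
0x23f0

@+18  little-endian(e8 ff ff 9f) = 0x9fffffe8
  opcode bits[31:27]=0x13: beq/J
  imm: (w>>0)&0x7ffffff=0x7ffffe8 (s27→-24) → $-24
  target = base 0x23ec + off 0x18 + 4 + imm -24 = 0x23f0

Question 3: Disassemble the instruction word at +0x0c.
add ax, bx

+0x0c: 00 00 20 60 ⇒ word 0x60200000 (little)
  op=0x60200000>>27=0xc ⇒ add (RR)
  rd: (w>>24)&0x7=0x0 → ax
  rs: (w>>21)&0x7=0x1 → bx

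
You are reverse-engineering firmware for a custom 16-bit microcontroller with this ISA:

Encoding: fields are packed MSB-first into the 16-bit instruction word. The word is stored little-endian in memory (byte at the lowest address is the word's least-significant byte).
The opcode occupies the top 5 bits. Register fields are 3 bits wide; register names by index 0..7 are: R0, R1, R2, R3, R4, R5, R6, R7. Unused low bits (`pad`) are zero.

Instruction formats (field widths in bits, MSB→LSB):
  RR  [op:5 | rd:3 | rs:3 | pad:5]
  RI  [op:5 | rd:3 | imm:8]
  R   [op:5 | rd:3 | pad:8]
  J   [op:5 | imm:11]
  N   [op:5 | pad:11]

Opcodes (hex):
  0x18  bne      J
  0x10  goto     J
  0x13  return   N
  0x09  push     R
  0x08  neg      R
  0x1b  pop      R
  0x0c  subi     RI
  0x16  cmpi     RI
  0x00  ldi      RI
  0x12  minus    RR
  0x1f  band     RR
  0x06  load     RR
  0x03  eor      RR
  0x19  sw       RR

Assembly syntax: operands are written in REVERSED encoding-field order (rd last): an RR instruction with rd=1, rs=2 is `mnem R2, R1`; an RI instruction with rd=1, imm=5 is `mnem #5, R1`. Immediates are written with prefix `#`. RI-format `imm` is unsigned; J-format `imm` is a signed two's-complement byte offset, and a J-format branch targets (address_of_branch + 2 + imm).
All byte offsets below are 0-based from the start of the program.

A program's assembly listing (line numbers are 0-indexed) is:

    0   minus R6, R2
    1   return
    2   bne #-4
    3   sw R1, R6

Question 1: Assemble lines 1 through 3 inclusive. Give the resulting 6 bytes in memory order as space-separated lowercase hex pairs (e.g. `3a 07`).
L1: return op=0x13:5|pad=0:11 ⇒ 0x9800 ⇒ little 00 98
L2: bne op=0x18:5|imm=-4:11 ⇒ 0xc7fc ⇒ little fc c7
L3: sw op=0x19:5|rd=6:3|rs=1:3|pad=0:5 ⇒ 0xce20 ⇒ little 20 ce

00 98 fc c7 20 ce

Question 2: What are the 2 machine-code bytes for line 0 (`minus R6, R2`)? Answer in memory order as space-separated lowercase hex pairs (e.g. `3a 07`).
c0 92

L0: minus op=0x12:5|rd=2:3|rs=6:3|pad=0:5 ⇒ 0x92c0 ⇒ little c0 92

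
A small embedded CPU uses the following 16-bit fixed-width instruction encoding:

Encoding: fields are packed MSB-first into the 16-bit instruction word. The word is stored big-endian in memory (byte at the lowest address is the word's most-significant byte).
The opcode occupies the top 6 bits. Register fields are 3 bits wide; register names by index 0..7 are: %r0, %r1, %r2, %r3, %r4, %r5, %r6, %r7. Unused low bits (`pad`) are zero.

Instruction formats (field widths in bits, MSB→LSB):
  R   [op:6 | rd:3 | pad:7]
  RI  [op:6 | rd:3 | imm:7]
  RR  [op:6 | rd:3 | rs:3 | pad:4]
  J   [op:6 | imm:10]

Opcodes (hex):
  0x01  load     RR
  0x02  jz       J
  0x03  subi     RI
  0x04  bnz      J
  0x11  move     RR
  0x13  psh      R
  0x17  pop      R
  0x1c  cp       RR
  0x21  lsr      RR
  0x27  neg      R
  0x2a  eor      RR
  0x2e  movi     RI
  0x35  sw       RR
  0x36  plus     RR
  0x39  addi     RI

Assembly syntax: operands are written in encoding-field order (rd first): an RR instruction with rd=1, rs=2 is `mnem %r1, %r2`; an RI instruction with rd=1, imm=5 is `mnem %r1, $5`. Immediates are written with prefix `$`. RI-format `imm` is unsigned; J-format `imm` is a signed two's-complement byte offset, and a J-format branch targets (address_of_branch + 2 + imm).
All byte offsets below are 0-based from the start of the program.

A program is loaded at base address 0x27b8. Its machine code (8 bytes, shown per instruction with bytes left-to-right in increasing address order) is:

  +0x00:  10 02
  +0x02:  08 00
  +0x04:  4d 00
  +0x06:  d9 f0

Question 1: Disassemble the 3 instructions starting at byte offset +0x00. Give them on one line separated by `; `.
+0x00: 10 02 ⇒ word 0x1002 (big)
  top 6b → 0x4 → bnz [J]
  [9:0] imm=2 = $2
+0x02: 08 00 ⇒ word 0x0800 (big)
  top 6b → 0x2 → jz [J]
  [9:0] imm=0 = $0
+0x04: 4d 00 ⇒ word 0x4d00 (big)
  top 6b → 0x13 → psh [R]
  [9:7] rd=2 = %r2

bnz $2; jz $0; psh %r2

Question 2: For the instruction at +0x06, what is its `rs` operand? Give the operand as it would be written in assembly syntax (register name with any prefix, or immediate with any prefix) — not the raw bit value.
[06] d9 f0 → 0xd9f0
  top 6b → 0x36 → plus [RR]
  [9:7] rd=3 = %r3
  [6:4] rs=7 = %r7

%r7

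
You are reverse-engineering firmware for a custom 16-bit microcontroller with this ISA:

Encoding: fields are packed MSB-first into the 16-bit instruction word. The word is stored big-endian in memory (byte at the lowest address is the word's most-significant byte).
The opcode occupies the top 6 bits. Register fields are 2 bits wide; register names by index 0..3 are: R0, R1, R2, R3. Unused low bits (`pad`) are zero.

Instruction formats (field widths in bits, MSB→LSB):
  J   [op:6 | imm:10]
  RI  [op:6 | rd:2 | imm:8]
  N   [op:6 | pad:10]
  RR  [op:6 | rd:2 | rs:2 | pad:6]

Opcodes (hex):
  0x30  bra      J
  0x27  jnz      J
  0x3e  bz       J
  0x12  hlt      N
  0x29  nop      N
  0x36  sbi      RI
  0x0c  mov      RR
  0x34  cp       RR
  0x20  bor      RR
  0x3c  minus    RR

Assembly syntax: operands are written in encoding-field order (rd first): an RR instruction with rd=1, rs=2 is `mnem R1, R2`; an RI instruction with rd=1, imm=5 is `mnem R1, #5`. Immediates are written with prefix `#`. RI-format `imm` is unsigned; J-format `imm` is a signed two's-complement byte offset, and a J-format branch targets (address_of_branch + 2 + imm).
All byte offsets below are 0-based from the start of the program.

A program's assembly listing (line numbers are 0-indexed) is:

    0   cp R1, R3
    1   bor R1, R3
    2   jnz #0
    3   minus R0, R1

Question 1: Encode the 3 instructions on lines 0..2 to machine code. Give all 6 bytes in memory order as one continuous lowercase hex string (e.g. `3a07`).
0. cp fields op=0x34:6|rd=1:2|rs=3:2|pad=0:6 → word d1c0h → d1 c0
1. bor fields op=0x20:6|rd=1:2|rs=3:2|pad=0:6 → word 81c0h → 81 c0
2. jnz fields op=0x27:6|imm=0:10 → word 9c00h → 9c 00

d1c081c09c00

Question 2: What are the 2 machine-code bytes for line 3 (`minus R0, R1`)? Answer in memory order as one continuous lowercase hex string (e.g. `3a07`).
line 3 (minus): pack op=0x3c:6|rd=0:2|rs=1:2|pad=0:6 = 0xf040; big→ f0 40

f040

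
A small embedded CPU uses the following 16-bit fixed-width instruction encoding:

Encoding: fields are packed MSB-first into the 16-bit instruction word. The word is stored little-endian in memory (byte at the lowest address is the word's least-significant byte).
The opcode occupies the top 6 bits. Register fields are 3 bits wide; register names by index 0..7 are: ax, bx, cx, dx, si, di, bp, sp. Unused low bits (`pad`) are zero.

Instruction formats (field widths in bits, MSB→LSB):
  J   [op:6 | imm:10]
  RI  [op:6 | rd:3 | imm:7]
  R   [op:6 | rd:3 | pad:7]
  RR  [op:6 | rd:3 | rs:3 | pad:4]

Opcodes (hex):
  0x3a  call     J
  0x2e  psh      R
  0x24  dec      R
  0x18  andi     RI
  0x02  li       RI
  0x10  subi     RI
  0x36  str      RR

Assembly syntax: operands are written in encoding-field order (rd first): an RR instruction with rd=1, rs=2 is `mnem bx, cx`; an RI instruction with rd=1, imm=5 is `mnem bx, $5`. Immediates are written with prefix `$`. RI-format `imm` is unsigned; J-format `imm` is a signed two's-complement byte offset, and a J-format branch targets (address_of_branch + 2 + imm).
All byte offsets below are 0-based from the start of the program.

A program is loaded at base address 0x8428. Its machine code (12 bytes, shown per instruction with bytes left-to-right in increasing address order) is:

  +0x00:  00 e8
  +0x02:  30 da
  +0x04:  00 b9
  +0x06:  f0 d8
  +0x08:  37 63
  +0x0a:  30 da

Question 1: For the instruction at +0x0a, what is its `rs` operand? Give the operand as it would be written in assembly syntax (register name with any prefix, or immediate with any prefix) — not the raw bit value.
[0a] 30 da → 0xda30
  top 6b → 0x36 → str [RR]
  rd@[9:7]=0x4 ⇒ si
  rs@[6:4]=0x3 ⇒ dx

dx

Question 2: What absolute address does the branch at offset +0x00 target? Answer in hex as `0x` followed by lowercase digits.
[00] 00 e8 → 0xe800
  opcode bits[15:10]=0x3a: call/J
  imm: (w>>0)&0x3ff=0x0 → $0
  target = base 0x8428 + off 0x00 + 2 + imm 0 = 0x842a

0x842a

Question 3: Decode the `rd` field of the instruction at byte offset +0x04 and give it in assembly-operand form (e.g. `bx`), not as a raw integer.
[04] 00 b9 → 0xb900
  op=0xb900>>10=0x2e ⇒ psh (R)
  rd: (w>>7)&0x7=0x2 → cx

cx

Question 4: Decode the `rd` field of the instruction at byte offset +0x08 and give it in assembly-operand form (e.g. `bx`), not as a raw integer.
off 0x08: read 37 63 as little → 0x6337
  opcode bits[15:10]=0x18: andi/RI
  rd: (w>>7)&0x7=0x6 → bp
  imm: (w>>0)&0x7f=0x37 → $55

bp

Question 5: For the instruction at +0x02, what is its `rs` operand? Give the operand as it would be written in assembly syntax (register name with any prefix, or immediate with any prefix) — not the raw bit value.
dx

@+02  little-endian(30 da) = 0xda30
  op=0xda30>>10=0x36 ⇒ str (RR)
  rd: (w>>7)&0x7=0x4 → si
  rs: (w>>4)&0x7=0x3 → dx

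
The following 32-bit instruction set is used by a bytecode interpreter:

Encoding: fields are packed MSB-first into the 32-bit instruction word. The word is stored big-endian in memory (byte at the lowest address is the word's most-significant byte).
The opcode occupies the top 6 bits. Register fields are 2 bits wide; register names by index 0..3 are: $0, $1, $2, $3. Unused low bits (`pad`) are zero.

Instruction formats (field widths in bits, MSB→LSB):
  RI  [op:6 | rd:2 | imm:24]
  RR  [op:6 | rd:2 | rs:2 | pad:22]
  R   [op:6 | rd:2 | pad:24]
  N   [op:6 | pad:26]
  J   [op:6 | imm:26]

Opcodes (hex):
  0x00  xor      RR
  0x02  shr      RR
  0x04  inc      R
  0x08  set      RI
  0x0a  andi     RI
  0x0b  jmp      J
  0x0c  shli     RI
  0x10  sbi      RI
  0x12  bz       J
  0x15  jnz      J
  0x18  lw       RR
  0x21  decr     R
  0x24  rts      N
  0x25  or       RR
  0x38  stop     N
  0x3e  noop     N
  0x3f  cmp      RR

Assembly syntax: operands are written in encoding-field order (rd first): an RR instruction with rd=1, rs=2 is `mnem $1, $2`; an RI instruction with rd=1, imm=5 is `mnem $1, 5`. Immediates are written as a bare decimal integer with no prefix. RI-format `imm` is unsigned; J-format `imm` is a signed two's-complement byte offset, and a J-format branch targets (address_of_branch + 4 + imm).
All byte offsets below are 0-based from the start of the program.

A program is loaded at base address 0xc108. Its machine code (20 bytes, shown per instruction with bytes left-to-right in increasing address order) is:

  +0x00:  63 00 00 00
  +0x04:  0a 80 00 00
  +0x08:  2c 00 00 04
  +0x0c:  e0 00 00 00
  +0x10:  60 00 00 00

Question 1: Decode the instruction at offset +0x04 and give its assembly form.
shr $2, $2

off 0x04: read 0a 80 00 00 as big → 0x0a800000
  opcode bits[31:26]=0x2: shr/RR
  rd: (w>>24)&0x3=0x2 → $2
  rs: (w>>22)&0x3=0x2 → $2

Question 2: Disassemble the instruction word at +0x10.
+0x10: 60 00 00 00 ⇒ word 0x60000000 (big)
  top 6b → 0x18 → lw [RR]
  [25:24] rd=0 = $0
  [23:22] rs=0 = $0

lw $0, $0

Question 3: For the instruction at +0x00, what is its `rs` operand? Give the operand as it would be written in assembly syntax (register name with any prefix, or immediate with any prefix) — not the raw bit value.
off 0x00: read 63 00 00 00 as big → 0x63000000
  opcode bits[31:26]=0x18: lw/RR
  rd: (w>>24)&0x3=0x3 → $3
  rs: (w>>22)&0x3=0x0 → $0

$0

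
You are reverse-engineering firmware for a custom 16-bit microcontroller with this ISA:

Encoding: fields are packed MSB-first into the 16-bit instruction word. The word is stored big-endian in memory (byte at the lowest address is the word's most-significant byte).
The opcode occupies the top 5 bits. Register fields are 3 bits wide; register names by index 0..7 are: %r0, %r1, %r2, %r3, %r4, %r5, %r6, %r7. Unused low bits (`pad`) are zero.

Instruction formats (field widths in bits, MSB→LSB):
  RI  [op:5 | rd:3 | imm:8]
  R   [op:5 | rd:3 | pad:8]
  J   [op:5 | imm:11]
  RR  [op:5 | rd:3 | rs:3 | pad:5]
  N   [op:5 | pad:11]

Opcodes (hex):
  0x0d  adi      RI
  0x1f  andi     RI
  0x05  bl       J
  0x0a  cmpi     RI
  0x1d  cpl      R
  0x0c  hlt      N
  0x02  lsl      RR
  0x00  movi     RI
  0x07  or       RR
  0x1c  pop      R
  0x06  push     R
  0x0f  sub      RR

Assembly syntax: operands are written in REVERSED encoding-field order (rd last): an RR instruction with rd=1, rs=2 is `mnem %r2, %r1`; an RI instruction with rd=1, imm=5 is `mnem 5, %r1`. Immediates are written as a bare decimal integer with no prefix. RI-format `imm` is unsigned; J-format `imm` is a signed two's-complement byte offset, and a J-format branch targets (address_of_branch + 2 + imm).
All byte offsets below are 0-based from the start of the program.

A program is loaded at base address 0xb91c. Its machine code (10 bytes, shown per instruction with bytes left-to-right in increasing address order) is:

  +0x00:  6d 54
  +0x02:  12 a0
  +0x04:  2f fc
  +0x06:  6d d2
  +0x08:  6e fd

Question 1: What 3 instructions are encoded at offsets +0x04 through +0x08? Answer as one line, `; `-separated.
[04] 2f fc → 0x2ffc
  top 5b → 0x5 → bl [J]
  [10:0] imm=2044 (s11→-4) = -4
[06] 6d d2 → 0x6dd2
  top 5b → 0xd → adi [RI]
  [10:8] rd=5 = %r5
  [7:0] imm=210 = 210
[08] 6e fd → 0x6efd
  top 5b → 0xd → adi [RI]
  [10:8] rd=6 = %r6
  [7:0] imm=253 = 253

bl -4; adi 210, %r5; adi 253, %r6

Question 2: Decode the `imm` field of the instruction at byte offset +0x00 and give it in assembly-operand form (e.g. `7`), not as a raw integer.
84

+0x00: 6d 54 ⇒ word 0x6d54 (big)
  top 5b → 0xd → adi [RI]
  rd@[10:8]=0x5 ⇒ %r5
  imm@[7:0]=0x54 ⇒ 84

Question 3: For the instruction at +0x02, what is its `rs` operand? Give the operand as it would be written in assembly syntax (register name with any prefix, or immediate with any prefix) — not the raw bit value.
off 0x02: read 12 a0 as big → 0x12a0
  opcode bits[15:11]=0x2: lsl/RR
  rd@[10:8]=0x2 ⇒ %r2
  rs@[7:5]=0x5 ⇒ %r5

%r5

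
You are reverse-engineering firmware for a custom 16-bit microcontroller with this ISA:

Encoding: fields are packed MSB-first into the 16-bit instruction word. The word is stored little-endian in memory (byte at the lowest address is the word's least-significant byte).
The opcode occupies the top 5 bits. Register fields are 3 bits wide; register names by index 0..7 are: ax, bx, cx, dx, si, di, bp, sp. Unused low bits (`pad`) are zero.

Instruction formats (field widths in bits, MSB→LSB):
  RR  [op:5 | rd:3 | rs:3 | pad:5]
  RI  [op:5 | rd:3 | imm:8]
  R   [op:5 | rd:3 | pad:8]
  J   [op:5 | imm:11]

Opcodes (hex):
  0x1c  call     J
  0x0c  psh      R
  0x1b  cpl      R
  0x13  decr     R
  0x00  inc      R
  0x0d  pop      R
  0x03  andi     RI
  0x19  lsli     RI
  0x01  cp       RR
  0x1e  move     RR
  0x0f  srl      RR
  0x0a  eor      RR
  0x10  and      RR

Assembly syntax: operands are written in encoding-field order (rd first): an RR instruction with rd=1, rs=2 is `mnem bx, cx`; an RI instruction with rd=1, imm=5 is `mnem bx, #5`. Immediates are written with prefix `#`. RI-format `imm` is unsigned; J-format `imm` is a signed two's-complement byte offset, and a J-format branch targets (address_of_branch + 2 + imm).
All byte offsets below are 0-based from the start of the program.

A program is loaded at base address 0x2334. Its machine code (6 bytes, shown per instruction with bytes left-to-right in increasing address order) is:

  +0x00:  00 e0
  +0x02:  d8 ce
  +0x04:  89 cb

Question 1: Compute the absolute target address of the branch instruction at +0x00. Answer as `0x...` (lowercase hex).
+0x00: 00 e0 ⇒ word 0xe000 (little)
  op=0xe000>>11=0x1c ⇒ call (J)
  imm: (w>>0)&0x7ff=0x0 → #0
  target = base 0x2334 + off 0x00 + 2 + imm 0 = 0x2336

0x2336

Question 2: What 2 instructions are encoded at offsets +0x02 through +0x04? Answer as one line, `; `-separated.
@+02  little-endian(d8 ce) = 0xced8
  op=0xced8>>11=0x19 ⇒ lsli (RI)
  rd: (w>>8)&0x7=0x6 → bp
  imm: (w>>0)&0xff=0xd8 → #216
@+04  little-endian(89 cb) = 0xcb89
  op=0xcb89>>11=0x19 ⇒ lsli (RI)
  rd: (w>>8)&0x7=0x3 → dx
  imm: (w>>0)&0xff=0x89 → #137

lsli bp, #216; lsli dx, #137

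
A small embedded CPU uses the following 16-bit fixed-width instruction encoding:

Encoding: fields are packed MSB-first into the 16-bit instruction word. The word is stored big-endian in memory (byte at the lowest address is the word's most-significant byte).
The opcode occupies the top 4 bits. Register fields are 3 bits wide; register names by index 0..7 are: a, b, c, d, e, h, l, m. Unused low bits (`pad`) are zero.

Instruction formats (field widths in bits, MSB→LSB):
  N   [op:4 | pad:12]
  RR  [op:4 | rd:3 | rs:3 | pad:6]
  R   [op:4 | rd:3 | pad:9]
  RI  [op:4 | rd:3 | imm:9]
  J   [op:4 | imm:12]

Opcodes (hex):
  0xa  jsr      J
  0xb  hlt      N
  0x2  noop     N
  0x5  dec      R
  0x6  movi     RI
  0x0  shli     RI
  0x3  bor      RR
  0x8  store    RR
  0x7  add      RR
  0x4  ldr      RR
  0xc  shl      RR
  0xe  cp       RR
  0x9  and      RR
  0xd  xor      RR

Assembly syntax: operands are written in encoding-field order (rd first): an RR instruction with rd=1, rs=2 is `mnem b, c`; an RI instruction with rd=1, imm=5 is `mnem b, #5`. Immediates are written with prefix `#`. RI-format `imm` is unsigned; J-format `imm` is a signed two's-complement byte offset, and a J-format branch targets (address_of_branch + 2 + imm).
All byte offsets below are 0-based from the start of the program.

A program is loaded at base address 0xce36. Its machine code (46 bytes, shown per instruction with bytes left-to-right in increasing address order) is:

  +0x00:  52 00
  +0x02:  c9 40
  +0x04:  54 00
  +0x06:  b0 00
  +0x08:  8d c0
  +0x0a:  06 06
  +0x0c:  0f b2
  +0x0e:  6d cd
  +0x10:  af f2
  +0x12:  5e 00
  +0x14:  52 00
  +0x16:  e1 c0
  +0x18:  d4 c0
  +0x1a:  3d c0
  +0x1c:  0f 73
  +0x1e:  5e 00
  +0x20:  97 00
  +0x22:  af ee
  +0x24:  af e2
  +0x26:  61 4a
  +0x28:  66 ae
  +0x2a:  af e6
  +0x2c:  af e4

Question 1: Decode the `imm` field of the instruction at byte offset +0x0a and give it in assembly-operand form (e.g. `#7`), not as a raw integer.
+0x0a: 06 06 ⇒ word 0x0606 (big)
  op=0x0606>>12=0x0 ⇒ shli (RI)
  rd@[11:9]=0x3 ⇒ d
  imm@[8:0]=0x6 ⇒ #6

#6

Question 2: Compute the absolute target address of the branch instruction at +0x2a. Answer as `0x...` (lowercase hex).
0xce48

[2a] af e6 → 0xafe6
  top 4b → 0xa → jsr [J]
  imm@[11:0]=0xfe6 (s12→-26) ⇒ #-26
  target = base 0xce36 + off 0x2a + 2 + imm -26 = 0xce48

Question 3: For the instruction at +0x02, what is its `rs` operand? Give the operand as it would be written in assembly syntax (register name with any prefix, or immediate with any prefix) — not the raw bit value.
[02] c9 40 → 0xc940
  opcode bits[15:12]=0xc: shl/RR
  rd@[11:9]=0x4 ⇒ e
  rs@[8:6]=0x5 ⇒ h

h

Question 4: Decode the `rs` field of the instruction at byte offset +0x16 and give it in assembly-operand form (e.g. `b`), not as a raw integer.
+0x16: e1 c0 ⇒ word 0xe1c0 (big)
  op=0xe1c0>>12=0xe ⇒ cp (RR)
  [11:9] rd=0 = a
  [8:6] rs=7 = m

m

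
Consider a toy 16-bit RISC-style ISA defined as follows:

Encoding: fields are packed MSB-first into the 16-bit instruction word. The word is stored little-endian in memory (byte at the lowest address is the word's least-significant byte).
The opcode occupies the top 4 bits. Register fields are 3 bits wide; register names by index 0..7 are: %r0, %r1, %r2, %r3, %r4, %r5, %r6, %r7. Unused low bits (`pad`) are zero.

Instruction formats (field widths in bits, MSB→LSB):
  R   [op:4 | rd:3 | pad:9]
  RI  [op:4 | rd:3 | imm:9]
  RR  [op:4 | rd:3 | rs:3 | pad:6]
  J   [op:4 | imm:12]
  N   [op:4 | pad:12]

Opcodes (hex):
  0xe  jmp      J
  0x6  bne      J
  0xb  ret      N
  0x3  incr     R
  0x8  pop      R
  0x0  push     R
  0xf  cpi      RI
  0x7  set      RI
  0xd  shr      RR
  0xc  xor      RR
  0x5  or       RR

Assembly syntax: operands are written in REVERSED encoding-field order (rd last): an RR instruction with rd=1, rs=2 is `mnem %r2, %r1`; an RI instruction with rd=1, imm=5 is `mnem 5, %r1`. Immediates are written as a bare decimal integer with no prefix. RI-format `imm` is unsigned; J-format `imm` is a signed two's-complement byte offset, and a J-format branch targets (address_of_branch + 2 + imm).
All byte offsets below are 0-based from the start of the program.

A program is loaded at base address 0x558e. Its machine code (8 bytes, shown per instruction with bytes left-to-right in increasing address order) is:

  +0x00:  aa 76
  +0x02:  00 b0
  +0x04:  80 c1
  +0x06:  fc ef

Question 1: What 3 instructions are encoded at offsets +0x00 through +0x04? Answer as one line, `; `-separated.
set 170, %r3; ret; xor %r6, %r0

off 0x00: read aa 76 as little → 0x76aa
  opcode bits[15:12]=0x7: set/RI
  rd@[11:9]=0x3 ⇒ %r3
  imm@[8:0]=0xaa ⇒ 170
off 0x02: read 00 b0 as little → 0xb000
  opcode bits[15:12]=0xb: ret/N
off 0x04: read 80 c1 as little → 0xc180
  opcode bits[15:12]=0xc: xor/RR
  rd@[11:9]=0x0 ⇒ %r0
  rs@[8:6]=0x6 ⇒ %r6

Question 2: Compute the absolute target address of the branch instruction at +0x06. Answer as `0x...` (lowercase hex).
0x5592

[06] fc ef → 0xeffc
  opcode bits[15:12]=0xe: jmp/J
  imm@[11:0]=0xffc (s12→-4) ⇒ -4
  target = base 0x558e + off 0x06 + 2 + imm -4 = 0x5592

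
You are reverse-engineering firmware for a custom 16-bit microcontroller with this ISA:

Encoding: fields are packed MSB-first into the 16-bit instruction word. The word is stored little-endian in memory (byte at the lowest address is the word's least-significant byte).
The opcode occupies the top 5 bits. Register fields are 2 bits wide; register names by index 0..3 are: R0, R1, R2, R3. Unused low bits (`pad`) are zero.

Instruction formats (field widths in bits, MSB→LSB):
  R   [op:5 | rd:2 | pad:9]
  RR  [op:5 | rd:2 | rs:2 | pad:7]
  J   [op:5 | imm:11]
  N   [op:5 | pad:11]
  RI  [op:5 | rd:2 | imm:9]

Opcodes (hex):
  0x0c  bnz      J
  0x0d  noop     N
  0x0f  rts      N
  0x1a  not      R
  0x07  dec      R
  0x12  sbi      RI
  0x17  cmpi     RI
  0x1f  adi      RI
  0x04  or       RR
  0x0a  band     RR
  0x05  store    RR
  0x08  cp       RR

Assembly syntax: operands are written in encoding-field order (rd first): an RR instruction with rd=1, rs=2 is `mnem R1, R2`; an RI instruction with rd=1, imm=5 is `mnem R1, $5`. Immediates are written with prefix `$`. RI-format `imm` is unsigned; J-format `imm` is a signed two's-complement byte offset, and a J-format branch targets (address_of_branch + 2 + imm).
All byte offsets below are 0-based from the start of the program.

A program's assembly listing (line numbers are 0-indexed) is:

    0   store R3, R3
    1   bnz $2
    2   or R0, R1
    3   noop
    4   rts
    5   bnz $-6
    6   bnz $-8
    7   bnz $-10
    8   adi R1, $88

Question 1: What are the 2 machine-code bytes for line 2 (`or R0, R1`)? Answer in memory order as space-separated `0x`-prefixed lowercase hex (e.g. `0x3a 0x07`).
line 2 (or): pack op=0x4:5|rd=0:2|rs=1:2|pad=0:7 = 0x2080; little→ 80 20

0x80 0x20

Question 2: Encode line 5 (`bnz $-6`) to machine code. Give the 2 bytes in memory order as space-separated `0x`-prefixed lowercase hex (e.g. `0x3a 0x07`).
0xfa 0x67

line 5 (bnz): pack op=0xc:5|imm=-6:11 = 0x67fa; little→ fa 67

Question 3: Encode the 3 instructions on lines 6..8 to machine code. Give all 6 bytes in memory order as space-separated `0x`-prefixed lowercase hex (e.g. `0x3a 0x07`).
6. bnz fields op=0xc:5|imm=-8:11 → word 67f8h → f8 67
7. bnz fields op=0xc:5|imm=-10:11 → word 67f6h → f6 67
8. adi fields op=0x1f:5|rd=1:2|imm=88:9 → word fa58h → 58 fa

0xf8 0x67 0xf6 0x67 0x58 0xfa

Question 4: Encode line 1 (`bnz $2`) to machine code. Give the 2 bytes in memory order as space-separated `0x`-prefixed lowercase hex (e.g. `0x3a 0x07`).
0x02 0x60

line 1 (bnz): pack op=0xc:5|imm=2:11 = 0x6002; little→ 02 60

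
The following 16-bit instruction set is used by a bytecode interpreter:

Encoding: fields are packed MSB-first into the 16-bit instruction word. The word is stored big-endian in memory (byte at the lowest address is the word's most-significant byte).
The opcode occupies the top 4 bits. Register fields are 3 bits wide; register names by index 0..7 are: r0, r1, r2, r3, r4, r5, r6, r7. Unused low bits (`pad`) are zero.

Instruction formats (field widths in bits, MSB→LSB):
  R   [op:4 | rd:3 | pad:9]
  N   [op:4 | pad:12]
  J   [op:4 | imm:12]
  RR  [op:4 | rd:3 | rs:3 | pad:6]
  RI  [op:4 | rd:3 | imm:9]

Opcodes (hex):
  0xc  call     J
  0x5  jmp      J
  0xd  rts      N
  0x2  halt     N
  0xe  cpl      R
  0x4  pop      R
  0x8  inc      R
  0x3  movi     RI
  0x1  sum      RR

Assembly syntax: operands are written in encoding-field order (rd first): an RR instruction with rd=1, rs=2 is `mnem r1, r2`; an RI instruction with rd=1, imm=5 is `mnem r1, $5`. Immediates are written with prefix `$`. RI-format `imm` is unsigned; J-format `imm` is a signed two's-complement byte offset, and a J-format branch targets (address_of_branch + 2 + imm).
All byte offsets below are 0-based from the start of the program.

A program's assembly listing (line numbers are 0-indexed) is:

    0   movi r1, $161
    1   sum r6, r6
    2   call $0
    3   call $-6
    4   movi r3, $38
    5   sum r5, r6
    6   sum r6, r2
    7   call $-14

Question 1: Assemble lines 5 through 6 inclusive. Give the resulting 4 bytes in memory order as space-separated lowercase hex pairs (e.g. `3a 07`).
1b 80 1c 80

line 5 (sum): pack op=0x1:4|rd=5:3|rs=6:3|pad=0:6 = 0x1b80; big→ 1b 80
line 6 (sum): pack op=0x1:4|rd=6:3|rs=2:3|pad=0:6 = 0x1c80; big→ 1c 80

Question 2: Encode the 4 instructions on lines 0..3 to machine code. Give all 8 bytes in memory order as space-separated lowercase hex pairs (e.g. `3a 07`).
L0: movi op=0x3:4|rd=1:3|imm=161:9 ⇒ 0x32a1 ⇒ big 32 a1
L1: sum op=0x1:4|rd=6:3|rs=6:3|pad=0:6 ⇒ 0x1d80 ⇒ big 1d 80
L2: call op=0xc:4|imm=0:12 ⇒ 0xc000 ⇒ big c0 00
L3: call op=0xc:4|imm=-6:12 ⇒ 0xcffa ⇒ big cf fa

32 a1 1d 80 c0 00 cf fa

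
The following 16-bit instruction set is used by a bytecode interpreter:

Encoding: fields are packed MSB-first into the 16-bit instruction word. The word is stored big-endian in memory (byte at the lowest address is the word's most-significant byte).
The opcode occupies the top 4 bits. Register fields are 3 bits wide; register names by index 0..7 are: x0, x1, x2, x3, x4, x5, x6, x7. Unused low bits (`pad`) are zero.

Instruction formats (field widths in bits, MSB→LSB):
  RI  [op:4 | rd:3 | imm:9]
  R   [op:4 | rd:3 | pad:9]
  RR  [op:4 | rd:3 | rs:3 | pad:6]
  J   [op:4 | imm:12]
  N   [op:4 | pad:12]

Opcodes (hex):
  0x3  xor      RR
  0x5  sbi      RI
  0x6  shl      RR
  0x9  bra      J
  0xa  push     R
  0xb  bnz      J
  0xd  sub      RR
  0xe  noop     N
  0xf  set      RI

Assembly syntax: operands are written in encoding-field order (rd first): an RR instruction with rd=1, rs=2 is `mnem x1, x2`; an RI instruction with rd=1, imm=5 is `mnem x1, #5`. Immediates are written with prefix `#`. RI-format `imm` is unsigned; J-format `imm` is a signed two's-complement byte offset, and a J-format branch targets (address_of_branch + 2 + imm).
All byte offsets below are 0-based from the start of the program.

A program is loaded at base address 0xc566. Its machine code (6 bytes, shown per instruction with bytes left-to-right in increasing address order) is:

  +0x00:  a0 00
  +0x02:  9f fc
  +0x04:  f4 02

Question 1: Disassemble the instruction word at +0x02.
bra #-4

off 0x02: read 9f fc as big → 0x9ffc
  opcode bits[15:12]=0x9: bra/J
  [11:0] imm=4092 (s12→-4) = #-4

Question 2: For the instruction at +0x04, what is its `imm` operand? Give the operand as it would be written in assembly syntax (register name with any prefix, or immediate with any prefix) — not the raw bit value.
#2

off 0x04: read f4 02 as big → 0xf402
  top 4b → 0xf → set [RI]
  rd@[11:9]=0x2 ⇒ x2
  imm@[8:0]=0x2 ⇒ #2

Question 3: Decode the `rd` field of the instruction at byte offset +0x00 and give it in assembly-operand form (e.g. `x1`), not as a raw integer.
x0

@+00  big-endian(a0 00) = 0xa000
  opcode bits[15:12]=0xa: push/R
  rd@[11:9]=0x0 ⇒ x0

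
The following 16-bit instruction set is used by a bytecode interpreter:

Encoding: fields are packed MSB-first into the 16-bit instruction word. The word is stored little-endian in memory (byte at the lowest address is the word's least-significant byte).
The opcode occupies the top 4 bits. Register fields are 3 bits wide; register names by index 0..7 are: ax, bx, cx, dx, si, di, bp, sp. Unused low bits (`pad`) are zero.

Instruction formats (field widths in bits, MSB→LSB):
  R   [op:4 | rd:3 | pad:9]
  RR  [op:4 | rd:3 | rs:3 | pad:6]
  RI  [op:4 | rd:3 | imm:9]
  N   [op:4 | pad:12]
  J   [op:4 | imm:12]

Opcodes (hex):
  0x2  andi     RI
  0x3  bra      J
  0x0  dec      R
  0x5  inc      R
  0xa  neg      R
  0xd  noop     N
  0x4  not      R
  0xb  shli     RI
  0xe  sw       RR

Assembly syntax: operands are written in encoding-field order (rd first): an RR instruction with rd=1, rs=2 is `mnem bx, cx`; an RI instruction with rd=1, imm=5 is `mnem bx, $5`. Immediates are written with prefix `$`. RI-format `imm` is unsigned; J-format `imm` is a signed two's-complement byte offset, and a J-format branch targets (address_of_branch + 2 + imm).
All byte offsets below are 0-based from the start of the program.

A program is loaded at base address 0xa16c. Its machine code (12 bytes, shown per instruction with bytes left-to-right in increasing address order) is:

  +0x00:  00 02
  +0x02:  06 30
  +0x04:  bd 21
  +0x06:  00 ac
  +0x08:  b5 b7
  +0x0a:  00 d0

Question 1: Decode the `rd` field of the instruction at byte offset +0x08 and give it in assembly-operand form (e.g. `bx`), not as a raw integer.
dx

[08] b5 b7 → 0xb7b5
  op=0xb7b5>>12=0xb ⇒ shli (RI)
  rd: (w>>9)&0x7=0x3 → dx
  imm: (w>>0)&0x1ff=0x1b5 → $437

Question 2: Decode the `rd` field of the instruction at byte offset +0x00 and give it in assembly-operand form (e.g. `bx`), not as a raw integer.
off 0x00: read 00 02 as little → 0x0200
  opcode bits[15:12]=0x0: dec/R
  [11:9] rd=1 = bx

bx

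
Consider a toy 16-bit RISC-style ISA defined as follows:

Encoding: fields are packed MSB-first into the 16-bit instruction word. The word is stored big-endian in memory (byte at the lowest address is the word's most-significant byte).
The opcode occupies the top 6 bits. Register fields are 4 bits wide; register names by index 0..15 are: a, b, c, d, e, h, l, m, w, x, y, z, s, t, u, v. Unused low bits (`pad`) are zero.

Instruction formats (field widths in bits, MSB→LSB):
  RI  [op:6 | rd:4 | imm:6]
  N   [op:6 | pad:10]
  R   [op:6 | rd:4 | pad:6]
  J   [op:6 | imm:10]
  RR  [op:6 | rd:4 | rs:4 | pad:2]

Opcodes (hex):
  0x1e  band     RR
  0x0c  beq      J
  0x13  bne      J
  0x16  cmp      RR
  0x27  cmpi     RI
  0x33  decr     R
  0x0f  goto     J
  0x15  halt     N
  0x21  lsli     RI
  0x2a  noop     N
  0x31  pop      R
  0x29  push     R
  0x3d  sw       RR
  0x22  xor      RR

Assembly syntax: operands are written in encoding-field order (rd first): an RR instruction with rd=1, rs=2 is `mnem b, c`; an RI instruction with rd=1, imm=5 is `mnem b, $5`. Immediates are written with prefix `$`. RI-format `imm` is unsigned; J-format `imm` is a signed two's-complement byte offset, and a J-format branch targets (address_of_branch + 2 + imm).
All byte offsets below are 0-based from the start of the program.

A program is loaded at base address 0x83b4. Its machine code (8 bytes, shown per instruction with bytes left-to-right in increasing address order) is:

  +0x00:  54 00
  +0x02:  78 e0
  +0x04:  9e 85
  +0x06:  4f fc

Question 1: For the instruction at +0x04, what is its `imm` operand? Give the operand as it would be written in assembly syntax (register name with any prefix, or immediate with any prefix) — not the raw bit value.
$5

@+04  big-endian(9e 85) = 0x9e85
  opcode bits[15:10]=0x27: cmpi/RI
  [9:6] rd=10 = y
  [5:0] imm=5 = $5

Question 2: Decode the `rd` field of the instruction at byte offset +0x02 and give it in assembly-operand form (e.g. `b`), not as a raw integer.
[02] 78 e0 → 0x78e0
  top 6b → 0x1e → band [RR]
  [9:6] rd=3 = d
  [5:2] rs=8 = w

d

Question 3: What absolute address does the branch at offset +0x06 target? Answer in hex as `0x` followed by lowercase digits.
0x83b8

@+06  big-endian(4f fc) = 0x4ffc
  opcode bits[15:10]=0x13: bne/J
  [9:0] imm=1020 (s10→-4) = $-4
  target = base 0x83b4 + off 0x06 + 2 + imm -4 = 0x83b8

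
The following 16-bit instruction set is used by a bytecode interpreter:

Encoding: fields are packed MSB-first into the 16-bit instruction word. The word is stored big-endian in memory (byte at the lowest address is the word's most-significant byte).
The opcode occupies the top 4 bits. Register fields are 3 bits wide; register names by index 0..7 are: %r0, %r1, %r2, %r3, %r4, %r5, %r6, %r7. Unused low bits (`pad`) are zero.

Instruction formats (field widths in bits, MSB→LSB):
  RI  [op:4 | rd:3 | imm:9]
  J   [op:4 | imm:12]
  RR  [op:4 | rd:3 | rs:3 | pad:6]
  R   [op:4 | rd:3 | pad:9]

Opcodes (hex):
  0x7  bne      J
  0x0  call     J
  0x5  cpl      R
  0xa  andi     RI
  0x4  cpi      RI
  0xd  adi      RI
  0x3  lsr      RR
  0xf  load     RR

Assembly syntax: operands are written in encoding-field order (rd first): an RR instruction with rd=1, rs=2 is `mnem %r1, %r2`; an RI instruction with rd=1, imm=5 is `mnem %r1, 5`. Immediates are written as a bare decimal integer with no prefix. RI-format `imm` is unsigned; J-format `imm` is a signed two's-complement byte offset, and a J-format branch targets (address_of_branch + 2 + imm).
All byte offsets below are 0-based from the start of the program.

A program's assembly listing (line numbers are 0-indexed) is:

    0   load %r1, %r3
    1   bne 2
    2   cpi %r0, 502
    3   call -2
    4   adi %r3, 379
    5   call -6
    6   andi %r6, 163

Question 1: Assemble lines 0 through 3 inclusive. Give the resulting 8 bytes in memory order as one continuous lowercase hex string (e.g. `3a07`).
line 0 (load): pack op=0xf:4|rd=1:3|rs=3:3|pad=0:6 = 0xf2c0; big→ f2 c0
line 1 (bne): pack op=0x7:4|imm=2:12 = 0x7002; big→ 70 02
line 2 (cpi): pack op=0x4:4|rd=0:3|imm=502:9 = 0x41f6; big→ 41 f6
line 3 (call): pack op=0x0:4|imm=-2:12 = 0x0ffe; big→ 0f fe

f2c0700241f60ffe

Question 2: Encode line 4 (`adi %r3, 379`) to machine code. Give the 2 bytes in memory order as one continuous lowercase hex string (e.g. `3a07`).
4. adi fields op=0xd:4|rd=3:3|imm=379:9 → word d77bh → d7 7b

d77b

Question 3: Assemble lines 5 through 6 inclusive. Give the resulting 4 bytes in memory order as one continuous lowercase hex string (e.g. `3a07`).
L5: call op=0x0:4|imm=-6:12 ⇒ 0x0ffa ⇒ big 0f fa
L6: andi op=0xa:4|rd=6:3|imm=163:9 ⇒ 0xaca3 ⇒ big ac a3

0ffaaca3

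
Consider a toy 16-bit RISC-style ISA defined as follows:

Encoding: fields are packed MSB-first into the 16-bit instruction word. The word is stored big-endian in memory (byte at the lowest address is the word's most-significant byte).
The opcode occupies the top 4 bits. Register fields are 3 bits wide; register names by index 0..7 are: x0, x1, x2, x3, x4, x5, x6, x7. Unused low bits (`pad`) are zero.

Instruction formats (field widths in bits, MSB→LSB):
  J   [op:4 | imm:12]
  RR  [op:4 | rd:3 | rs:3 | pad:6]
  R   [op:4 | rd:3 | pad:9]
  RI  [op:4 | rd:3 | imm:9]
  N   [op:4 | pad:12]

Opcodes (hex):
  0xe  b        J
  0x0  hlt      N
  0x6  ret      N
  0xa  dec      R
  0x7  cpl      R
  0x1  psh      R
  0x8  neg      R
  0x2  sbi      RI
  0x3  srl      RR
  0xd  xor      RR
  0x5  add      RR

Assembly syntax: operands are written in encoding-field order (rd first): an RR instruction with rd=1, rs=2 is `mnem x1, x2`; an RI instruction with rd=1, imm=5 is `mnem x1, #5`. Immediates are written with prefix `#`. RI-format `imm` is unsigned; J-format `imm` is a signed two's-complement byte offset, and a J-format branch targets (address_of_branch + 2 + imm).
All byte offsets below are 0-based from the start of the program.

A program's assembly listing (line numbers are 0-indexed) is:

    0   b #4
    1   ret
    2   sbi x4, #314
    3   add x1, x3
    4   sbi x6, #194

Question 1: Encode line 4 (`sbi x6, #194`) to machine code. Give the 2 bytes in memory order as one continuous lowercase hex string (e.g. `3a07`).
2cc2

L4: sbi op=0x2:4|rd=6:3|imm=194:9 ⇒ 0x2cc2 ⇒ big 2c c2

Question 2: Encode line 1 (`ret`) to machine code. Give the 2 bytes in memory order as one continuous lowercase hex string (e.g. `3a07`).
L1: ret op=0x6:4|pad=0:12 ⇒ 0x6000 ⇒ big 60 00

6000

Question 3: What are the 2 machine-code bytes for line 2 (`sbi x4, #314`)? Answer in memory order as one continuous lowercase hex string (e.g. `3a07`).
293a

2. sbi fields op=0x2:4|rd=4:3|imm=314:9 → word 293ah → 29 3a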